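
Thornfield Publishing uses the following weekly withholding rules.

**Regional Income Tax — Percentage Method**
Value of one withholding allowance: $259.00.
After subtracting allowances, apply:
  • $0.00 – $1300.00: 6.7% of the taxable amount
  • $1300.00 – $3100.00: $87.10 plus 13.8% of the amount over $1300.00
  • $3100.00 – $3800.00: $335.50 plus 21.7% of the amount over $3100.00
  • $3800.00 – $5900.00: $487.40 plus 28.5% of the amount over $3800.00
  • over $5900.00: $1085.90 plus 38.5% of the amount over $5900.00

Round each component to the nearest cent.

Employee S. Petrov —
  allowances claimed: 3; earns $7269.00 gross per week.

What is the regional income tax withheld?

$1313.82

Regional Income Tax: taxable = $7269.00 − 3×$259.00 = $6492.00
  $1085.90 + 38.5% × ($6492.00 − $5900.00) = $1085.90 + 38.5% × $592.00 = $1313.82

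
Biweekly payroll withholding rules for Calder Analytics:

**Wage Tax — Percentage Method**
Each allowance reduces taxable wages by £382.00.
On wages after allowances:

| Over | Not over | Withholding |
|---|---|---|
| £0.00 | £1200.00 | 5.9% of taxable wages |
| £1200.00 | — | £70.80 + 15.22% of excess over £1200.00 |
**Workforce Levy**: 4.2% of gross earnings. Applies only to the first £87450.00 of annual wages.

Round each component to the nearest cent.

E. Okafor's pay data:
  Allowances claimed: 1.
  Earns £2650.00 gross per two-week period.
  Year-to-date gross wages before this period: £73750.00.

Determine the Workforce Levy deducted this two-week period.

Workforce Levy: 4.2% × £2650.00 = £111.30

£111.30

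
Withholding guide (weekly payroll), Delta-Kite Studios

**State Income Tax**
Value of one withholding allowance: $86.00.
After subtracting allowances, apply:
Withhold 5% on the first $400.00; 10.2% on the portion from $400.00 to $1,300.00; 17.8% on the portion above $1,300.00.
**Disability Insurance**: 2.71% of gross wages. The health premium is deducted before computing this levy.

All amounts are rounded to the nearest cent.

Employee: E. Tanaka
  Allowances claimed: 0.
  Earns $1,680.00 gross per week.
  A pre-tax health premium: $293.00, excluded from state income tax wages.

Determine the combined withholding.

State Income Tax: taxable = $1,680.00 − $293.00 = $1,387.00
  $111.80 + 17.8% × ($1,387.00 − $1,300.00) = $111.80 + 17.8% × $87.00 = $127.29
Disability Insurance: 2.71% × $1,387.00 = $37.59
Total: $127.29 + $37.59 = $164.88

$164.88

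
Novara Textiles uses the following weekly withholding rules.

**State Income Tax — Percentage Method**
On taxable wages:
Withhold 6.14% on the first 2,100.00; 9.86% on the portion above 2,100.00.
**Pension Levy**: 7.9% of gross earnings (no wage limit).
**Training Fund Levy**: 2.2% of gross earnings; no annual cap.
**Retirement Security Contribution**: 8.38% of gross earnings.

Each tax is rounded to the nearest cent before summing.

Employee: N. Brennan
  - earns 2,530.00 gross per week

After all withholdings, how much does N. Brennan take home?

State Income Tax: taxable = 2,530.00
  128.94 + 9.86% × (2,530.00 − 2,100.00) = 128.94 + 9.86% × 430.00 = 171.34
Pension Levy: 7.9% × 2,530.00 = 199.87
Training Fund Levy: 2.2% × 2,530.00 = 55.66
Retirement Security Contribution: 8.38% × 2,530.00 = 212.01
Total withheld: 171.34 + 199.87 + 55.66 + 212.01 = 638.88
Net pay: 2,530.00 − 638.88 = 1,891.12

1,891.12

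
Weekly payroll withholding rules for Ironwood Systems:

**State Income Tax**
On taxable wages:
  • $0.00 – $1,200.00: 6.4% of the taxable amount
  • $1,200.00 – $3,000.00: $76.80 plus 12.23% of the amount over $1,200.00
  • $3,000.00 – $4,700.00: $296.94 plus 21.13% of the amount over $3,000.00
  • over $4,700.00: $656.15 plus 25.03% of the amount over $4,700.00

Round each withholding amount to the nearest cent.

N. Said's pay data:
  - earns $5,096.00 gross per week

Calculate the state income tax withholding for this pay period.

$755.27

State Income Tax: taxable = $5,096.00
  $656.15 + 25.03% × ($5,096.00 − $4,700.00) = $656.15 + 25.03% × $396.00 = $755.27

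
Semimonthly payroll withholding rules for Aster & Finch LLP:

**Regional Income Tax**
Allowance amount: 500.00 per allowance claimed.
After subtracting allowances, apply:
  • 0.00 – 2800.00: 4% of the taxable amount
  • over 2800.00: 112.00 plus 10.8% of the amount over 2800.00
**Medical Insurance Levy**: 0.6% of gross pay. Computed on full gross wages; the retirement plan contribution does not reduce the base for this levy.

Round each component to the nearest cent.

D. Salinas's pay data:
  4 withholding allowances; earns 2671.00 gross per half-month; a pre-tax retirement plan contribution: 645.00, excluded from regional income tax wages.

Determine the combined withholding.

17.07

Regional Income Tax: taxable = 2671.00 − 645.00 − 4×500.00 = 26.00
  4% × 26.00 = 1.04
Medical Insurance Levy: 0.6% × 2671.00 = 16.03
Total: 1.04 + 16.03 = 17.07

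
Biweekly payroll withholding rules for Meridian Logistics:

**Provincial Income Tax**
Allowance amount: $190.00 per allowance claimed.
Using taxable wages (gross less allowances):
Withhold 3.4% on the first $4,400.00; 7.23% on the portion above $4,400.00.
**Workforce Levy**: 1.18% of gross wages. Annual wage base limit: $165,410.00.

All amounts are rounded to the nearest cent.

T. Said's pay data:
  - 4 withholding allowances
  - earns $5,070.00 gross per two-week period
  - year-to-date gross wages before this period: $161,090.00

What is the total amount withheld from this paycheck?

Provincial Income Tax: taxable = $5,070.00 − 4×$190.00 = $4,310.00
  3.4% × $4,310.00 = $146.54
Workforce Levy: cap $165,410.00 − YTD $161,090.00 = $4,320.00 subject; 1.18% × $4,320.00 = $50.98
Total: $146.54 + $50.98 = $197.52

$197.52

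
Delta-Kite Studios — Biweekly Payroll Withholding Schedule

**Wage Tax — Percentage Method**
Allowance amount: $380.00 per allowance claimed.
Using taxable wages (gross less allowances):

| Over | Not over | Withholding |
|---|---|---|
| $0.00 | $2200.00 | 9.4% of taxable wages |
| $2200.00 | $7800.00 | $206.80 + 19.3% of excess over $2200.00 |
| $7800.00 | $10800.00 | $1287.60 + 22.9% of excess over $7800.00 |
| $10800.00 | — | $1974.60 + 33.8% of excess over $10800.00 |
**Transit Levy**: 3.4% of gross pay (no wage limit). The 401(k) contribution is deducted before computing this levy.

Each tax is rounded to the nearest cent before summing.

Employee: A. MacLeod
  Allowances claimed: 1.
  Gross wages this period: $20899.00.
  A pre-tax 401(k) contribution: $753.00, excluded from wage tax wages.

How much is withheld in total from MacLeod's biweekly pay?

$5690.07

Wage Tax: taxable = $20899.00 − $753.00 − 1×$380.00 = $19766.00
  $1974.60 + 33.8% × ($19766.00 − $10800.00) = $1974.60 + 33.8% × $8966.00 = $5005.11
Transit Levy: 3.4% × $20146.00 = $684.96
Total: $5005.11 + $684.96 = $5690.07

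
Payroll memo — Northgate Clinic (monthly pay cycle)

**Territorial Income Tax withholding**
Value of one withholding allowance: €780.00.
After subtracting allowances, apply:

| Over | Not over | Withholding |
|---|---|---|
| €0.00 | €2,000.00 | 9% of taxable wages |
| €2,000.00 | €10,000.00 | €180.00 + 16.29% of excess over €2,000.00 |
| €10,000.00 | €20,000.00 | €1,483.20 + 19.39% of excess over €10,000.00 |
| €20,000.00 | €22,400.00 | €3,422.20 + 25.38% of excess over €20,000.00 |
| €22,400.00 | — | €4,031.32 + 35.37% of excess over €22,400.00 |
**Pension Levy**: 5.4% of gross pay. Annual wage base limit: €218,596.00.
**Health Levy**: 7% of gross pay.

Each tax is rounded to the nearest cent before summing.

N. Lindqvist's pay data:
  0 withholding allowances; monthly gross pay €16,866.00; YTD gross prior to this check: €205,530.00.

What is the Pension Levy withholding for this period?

Pension Levy: cap €218,596.00 − YTD €205,530.00 = €13,066.00 subject; 5.4% × €13,066.00 = €705.56

€705.56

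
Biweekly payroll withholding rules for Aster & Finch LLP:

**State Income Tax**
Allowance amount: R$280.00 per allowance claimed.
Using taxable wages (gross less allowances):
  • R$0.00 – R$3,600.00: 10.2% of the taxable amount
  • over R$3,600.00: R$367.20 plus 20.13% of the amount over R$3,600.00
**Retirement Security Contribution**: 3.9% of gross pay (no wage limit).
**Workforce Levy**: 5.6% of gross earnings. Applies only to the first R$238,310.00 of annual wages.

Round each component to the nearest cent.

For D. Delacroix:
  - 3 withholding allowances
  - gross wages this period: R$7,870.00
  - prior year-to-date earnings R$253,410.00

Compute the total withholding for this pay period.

State Income Tax: taxable = R$7,870.00 − 3×R$280.00 = R$7,030.00
  R$367.20 + 20.13% × (R$7,030.00 − R$3,600.00) = R$367.20 + 20.13% × R$3,430.00 = R$1,057.66
Retirement Security Contribution: 3.9% × R$7,870.00 = R$306.93
Workforce Levy: YTD R$253,410.00 ≥ cap R$238,310.00 → R$0.00
Total: R$1,057.66 + R$306.93 + R$0.00 = R$1,364.59

R$1,364.59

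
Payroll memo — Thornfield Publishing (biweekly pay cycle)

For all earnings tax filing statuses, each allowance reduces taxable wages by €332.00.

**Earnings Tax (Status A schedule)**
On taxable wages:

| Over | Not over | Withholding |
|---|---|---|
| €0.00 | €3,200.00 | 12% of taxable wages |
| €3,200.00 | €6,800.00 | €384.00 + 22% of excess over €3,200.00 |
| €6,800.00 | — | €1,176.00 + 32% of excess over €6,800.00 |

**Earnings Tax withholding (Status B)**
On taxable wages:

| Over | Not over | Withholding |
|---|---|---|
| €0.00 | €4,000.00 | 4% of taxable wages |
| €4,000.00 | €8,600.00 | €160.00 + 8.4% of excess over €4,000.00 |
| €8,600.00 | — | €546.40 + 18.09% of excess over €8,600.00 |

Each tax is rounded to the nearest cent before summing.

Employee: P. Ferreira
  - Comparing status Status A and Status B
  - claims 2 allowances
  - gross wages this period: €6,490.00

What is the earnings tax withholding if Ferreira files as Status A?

Earnings Tax (Status A): taxable = €6,490.00 − 2×€332.00 = €5,826.00
  €384.00 + 22% × (€5,826.00 − €3,200.00) = €384.00 + 22% × €2,626.00 = €961.72

€961.72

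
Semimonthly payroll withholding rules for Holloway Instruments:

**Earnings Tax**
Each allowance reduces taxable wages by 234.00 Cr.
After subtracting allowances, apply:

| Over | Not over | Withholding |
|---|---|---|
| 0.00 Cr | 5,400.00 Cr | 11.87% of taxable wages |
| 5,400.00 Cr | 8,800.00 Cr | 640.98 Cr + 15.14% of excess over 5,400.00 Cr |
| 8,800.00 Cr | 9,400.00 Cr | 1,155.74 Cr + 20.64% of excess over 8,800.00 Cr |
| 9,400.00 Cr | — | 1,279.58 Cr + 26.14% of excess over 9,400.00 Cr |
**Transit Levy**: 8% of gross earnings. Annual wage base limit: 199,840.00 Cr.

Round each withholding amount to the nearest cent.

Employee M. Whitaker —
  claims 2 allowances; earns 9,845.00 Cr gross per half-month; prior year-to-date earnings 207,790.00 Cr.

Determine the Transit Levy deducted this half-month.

Transit Levy: YTD 207,790.00 Cr ≥ cap 199,840.00 Cr → 0.00 Cr

0.00 Cr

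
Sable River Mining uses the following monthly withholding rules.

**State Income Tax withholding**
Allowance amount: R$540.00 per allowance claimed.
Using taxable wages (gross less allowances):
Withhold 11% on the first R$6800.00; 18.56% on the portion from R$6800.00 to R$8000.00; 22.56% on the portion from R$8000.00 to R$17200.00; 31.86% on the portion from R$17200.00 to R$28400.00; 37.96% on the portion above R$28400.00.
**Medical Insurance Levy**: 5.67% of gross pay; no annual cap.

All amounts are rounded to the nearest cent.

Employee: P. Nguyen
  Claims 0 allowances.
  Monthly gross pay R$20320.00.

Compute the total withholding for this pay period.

R$5192.41

State Income Tax: taxable = R$20320.00
  R$3046.24 + 31.86% × (R$20320.00 − R$17200.00) = R$3046.24 + 31.86% × R$3120.00 = R$4040.27
Medical Insurance Levy: 5.67% × R$20320.00 = R$1152.14
Total: R$4040.27 + R$1152.14 = R$5192.41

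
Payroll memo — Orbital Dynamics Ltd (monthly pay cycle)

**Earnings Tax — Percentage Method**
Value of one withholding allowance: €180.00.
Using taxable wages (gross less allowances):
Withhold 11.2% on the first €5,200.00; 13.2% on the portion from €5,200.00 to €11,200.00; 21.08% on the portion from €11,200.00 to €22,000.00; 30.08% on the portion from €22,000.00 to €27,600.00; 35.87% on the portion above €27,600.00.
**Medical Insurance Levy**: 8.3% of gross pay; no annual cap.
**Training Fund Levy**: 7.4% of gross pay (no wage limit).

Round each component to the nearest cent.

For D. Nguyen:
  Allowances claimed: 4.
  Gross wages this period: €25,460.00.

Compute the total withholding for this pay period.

€8,472.45

Earnings Tax: taxable = €25,460.00 − 4×€180.00 = €24,740.00
  €3,651.04 + 30.08% × (€24,740.00 − €22,000.00) = €3,651.04 + 30.08% × €2,740.00 = €4,475.23
Medical Insurance Levy: 8.3% × €25,460.00 = €2,113.18
Training Fund Levy: 7.4% × €25,460.00 = €1,884.04
Total: €4,475.23 + €2,113.18 + €1,884.04 = €8,472.45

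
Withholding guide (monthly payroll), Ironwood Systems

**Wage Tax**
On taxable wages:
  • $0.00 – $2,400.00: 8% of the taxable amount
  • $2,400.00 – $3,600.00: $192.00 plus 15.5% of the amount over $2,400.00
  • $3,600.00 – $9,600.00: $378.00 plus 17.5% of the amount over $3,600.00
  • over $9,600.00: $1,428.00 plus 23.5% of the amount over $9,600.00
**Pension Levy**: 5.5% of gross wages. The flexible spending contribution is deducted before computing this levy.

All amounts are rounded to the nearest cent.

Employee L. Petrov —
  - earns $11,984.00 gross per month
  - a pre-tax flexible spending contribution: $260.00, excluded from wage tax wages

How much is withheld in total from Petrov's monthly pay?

Wage Tax: taxable = $11,984.00 − $260.00 = $11,724.00
  $1,428.00 + 23.5% × ($11,724.00 − $9,600.00) = $1,428.00 + 23.5% × $2,124.00 = $1,927.14
Pension Levy: 5.5% × $11,724.00 = $644.82
Total: $1,927.14 + $644.82 = $2,571.96

$2,571.96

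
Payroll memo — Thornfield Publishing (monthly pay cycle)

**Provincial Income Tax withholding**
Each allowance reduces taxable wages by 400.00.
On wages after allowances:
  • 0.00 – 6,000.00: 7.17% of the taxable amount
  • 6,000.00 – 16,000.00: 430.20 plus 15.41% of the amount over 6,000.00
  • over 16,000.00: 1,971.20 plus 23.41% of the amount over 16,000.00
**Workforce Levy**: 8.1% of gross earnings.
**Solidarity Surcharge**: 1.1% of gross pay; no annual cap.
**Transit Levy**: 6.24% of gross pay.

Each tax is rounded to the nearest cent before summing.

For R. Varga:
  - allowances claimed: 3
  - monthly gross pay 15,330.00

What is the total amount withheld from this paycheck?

4,049.98

Provincial Income Tax: taxable = 15,330.00 − 3×400.00 = 14,130.00
  430.20 + 15.41% × (14,130.00 − 6,000.00) = 430.20 + 15.41% × 8,130.00 = 1,683.03
Workforce Levy: 8.1% × 15,330.00 = 1,241.73
Solidarity Surcharge: 1.1% × 15,330.00 = 168.63
Transit Levy: 6.24% × 15,330.00 = 956.59
Total: 1,683.03 + 1,241.73 + 168.63 + 956.59 = 4,049.98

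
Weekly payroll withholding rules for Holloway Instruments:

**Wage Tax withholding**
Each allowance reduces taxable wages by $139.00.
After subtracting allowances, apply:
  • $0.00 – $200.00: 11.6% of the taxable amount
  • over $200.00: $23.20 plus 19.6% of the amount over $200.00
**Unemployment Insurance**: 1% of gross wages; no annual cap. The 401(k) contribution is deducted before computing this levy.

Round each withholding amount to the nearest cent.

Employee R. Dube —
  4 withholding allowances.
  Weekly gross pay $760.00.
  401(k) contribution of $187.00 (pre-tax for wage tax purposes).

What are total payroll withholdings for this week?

$7.70

Wage Tax: taxable = $760.00 − $187.00 − 4×$139.00 = $17.00
  11.6% × $17.00 = $1.97
Unemployment Insurance: 1% × $573.00 = $5.73
Total: $1.97 + $5.73 = $7.70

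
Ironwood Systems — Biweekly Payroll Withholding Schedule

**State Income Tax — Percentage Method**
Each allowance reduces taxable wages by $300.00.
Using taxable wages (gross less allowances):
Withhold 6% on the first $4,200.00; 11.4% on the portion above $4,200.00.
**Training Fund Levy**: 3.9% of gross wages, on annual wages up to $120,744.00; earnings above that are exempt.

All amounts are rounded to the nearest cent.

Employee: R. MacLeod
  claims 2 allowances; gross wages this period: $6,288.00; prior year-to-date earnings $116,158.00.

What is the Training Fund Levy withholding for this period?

Training Fund Levy: cap $120,744.00 − YTD $116,158.00 = $4,586.00 subject; 3.9% × $4,586.00 = $178.85

$178.85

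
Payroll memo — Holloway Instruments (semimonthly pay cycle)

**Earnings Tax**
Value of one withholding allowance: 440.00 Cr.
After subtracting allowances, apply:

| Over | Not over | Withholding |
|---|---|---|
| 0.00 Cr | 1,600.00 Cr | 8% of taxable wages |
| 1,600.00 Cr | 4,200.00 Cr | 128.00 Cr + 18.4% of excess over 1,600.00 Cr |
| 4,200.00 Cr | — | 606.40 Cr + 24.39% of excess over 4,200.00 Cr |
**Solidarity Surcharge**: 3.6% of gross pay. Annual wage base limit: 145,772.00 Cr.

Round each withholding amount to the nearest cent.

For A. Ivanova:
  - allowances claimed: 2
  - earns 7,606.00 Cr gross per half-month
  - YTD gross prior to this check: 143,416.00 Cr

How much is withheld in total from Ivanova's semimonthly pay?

1,307.31 Cr

Earnings Tax: taxable = 7,606.00 Cr − 2×440.00 Cr = 6,726.00 Cr
  606.40 Cr + 24.39% × (6,726.00 Cr − 4,200.00 Cr) = 606.40 Cr + 24.39% × 2,526.00 Cr = 1,222.49 Cr
Solidarity Surcharge: cap 145,772.00 Cr − YTD 143,416.00 Cr = 2,356.00 Cr subject; 3.6% × 2,356.00 Cr = 84.82 Cr
Total: 1,222.49 Cr + 84.82 Cr = 1,307.31 Cr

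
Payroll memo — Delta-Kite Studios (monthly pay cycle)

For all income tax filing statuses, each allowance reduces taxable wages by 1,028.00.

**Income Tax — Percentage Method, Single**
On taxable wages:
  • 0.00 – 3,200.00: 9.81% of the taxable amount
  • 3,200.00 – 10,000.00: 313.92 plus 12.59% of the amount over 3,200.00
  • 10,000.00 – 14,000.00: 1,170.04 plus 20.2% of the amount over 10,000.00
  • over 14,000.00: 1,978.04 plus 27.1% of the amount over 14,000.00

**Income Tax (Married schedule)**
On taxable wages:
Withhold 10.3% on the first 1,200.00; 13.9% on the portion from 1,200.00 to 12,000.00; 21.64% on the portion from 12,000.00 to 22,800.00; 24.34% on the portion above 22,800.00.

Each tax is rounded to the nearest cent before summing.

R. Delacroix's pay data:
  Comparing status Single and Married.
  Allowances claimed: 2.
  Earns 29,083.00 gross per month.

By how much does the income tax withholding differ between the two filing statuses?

517.59

Income Tax (Single): taxable = 29,083.00 − 2×1,028.00 = 27,027.00
  1,978.04 + 27.1% × (27,027.00 − 14,000.00) = 1,978.04 + 27.1% × 13,027.00 = 5,508.36
Income Tax (Married): taxable = 29,083.00 − 2×1,028.00 = 27,027.00
  3,961.92 + 24.34% × (27,027.00 − 22,800.00) = 3,961.92 + 24.34% × 4,227.00 = 4,990.77
Difference: |5,508.36 − 4,990.77| = 517.59 (higher under Single)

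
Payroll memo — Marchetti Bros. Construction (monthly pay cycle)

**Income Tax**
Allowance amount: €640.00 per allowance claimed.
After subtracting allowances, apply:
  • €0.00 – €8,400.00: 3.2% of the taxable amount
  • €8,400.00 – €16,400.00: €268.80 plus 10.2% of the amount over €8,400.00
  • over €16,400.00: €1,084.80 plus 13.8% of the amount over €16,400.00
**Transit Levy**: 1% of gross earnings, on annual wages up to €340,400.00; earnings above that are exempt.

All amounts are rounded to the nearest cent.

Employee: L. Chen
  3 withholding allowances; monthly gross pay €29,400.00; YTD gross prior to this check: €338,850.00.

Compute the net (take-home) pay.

€26,770.66

Income Tax: taxable = €29,400.00 − 3×€640.00 = €27,480.00
  €1,084.80 + 13.8% × (€27,480.00 − €16,400.00) = €1,084.80 + 13.8% × €11,080.00 = €2,613.84
Transit Levy: cap €340,400.00 − YTD €338,850.00 = €1,550.00 subject; 1% × €1,550.00 = €15.50
Total withheld: €2,613.84 + €15.50 = €2,629.34
Net pay: €29,400.00 − €2,629.34 = €26,770.66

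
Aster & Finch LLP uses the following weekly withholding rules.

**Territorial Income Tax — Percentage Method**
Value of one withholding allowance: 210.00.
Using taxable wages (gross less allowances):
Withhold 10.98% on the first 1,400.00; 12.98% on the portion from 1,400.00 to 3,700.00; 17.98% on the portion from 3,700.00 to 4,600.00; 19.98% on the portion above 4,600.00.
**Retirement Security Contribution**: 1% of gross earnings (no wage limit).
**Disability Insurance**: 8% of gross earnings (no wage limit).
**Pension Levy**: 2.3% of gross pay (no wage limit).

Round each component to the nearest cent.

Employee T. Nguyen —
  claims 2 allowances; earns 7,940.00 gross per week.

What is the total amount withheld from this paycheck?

Territorial Income Tax: taxable = 7,940.00 − 2×210.00 = 7,520.00
  614.08 + 19.98% × (7,520.00 − 4,600.00) = 614.08 + 19.98% × 2,920.00 = 1,197.50
Retirement Security Contribution: 1% × 7,940.00 = 79.40
Disability Insurance: 8% × 7,940.00 = 635.20
Pension Levy: 2.3% × 7,940.00 = 182.62
Total: 1,197.50 + 79.40 + 635.20 + 182.62 = 2,094.72

2,094.72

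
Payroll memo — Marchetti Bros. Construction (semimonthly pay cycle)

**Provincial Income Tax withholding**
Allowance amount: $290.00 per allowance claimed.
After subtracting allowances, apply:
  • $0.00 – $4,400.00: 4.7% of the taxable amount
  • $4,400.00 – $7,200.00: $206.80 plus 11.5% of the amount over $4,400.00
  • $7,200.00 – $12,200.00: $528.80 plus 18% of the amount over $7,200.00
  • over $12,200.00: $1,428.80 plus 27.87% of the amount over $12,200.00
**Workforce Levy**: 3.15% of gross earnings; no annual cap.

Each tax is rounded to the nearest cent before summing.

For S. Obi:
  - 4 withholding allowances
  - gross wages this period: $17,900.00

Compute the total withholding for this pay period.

Provincial Income Tax: taxable = $17,900.00 − 4×$290.00 = $16,740.00
  $1,428.80 + 27.87% × ($16,740.00 − $12,200.00) = $1,428.80 + 27.87% × $4,540.00 = $2,694.10
Workforce Levy: 3.15% × $17,900.00 = $563.85
Total: $2,694.10 + $563.85 = $3,257.95

$3,257.95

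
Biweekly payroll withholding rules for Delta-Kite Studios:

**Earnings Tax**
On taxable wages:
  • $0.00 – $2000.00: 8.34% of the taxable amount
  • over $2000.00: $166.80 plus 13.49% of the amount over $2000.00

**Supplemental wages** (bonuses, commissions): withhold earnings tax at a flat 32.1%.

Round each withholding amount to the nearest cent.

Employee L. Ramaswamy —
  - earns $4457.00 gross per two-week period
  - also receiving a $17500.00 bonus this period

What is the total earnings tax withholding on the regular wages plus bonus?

Earnings Tax: taxable = $4457.00
  $166.80 + 13.49% × ($4457.00 − $2000.00) = $166.80 + 13.49% × $2457.00 = $498.25
Supplemental (32.1% flat on bonus): 32.1% × $17500.00 = $5617.50
Total earnings tax: $498.25 + $5617.50 = $6115.75

$6115.75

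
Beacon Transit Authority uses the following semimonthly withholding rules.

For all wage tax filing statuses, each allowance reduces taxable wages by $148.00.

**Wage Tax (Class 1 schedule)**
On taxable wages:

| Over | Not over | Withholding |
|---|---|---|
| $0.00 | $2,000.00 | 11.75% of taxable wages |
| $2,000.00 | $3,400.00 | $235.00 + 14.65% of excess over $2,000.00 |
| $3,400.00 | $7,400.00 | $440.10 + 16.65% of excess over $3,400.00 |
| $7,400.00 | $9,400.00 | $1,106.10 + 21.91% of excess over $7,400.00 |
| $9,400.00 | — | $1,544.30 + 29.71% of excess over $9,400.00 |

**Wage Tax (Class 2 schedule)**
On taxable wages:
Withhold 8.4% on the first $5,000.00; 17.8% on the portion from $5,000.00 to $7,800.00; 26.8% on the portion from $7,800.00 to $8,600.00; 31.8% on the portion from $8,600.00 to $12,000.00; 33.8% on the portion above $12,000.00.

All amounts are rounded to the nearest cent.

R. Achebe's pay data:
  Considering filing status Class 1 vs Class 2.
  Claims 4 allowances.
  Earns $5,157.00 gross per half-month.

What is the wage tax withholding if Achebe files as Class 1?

Wage Tax (Class 1): taxable = $5,157.00 − 4×$148.00 = $4,565.00
  $440.10 + 16.65% × ($4,565.00 − $3,400.00) = $440.10 + 16.65% × $1,165.00 = $634.07

$634.07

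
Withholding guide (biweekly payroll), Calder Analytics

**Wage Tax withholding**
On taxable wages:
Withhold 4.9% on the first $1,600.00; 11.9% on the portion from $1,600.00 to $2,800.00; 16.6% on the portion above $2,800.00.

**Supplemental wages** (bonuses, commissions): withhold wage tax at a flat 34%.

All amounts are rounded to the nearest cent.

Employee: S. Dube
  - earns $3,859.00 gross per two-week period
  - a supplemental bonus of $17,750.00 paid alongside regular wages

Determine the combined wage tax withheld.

Wage Tax: taxable = $3,859.00
  $221.20 + 16.6% × ($3,859.00 − $2,800.00) = $221.20 + 16.6% × $1,059.00 = $396.99
Supplemental (34% flat on bonus): 34% × $17,750.00 = $6,035.00
Total wage tax: $396.99 + $6,035.00 = $6,431.99

$6,431.99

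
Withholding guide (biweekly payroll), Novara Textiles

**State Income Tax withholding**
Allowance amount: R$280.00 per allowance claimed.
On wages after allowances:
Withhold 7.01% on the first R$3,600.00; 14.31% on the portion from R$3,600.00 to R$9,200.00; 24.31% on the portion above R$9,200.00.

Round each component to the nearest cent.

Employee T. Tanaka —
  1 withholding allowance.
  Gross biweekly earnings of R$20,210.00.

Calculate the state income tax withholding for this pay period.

R$3,662.18

State Income Tax: taxable = R$20,210.00 − 1×R$280.00 = R$19,930.00
  R$1,053.72 + 24.31% × (R$19,930.00 − R$9,200.00) = R$1,053.72 + 24.31% × R$10,730.00 = R$3,662.18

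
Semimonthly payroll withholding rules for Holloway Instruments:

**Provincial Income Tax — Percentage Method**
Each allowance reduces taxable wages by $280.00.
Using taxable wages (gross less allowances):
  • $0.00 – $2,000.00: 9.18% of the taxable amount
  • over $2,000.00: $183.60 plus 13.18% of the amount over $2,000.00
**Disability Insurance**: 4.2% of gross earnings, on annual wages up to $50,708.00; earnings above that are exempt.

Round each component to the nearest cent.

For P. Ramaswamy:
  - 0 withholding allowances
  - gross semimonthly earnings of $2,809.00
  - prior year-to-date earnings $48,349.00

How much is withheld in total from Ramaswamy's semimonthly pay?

$389.31

Provincial Income Tax: taxable = $2,809.00
  $183.60 + 13.18% × ($2,809.00 − $2,000.00) = $183.60 + 13.18% × $809.00 = $290.23
Disability Insurance: cap $50,708.00 − YTD $48,349.00 = $2,359.00 subject; 4.2% × $2,359.00 = $99.08
Total: $290.23 + $99.08 = $389.31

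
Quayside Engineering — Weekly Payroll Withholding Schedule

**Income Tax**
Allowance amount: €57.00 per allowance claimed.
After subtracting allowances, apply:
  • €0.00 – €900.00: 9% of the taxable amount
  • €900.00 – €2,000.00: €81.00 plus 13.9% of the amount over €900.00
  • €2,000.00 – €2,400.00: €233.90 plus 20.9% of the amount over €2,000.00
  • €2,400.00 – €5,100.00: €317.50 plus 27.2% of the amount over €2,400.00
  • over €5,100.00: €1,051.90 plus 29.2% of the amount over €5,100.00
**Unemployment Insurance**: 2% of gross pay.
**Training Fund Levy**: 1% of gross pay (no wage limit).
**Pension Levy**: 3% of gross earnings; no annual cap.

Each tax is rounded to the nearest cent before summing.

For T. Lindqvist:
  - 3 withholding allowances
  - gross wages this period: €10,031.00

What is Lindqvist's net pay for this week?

Income Tax: taxable = €10,031.00 − 3×€57.00 = €9,860.00
  €1,051.90 + 29.2% × (€9,860.00 − €5,100.00) = €1,051.90 + 29.2% × €4,760.00 = €2,441.82
Unemployment Insurance: 2% × €10,031.00 = €200.62
Training Fund Levy: 1% × €10,031.00 = €100.31
Pension Levy: 3% × €10,031.00 = €300.93
Total withheld: €2,441.82 + €200.62 + €100.31 + €300.93 = €3,043.68
Net pay: €10,031.00 − €3,043.68 = €6,987.32

€6,987.32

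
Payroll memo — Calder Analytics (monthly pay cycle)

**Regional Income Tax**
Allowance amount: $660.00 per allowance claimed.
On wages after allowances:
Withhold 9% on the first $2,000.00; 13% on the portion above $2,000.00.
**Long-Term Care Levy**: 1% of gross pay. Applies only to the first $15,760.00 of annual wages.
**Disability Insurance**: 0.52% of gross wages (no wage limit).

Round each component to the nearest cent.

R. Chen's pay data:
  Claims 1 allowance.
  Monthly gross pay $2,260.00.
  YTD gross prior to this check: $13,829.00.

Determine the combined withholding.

$175.06

Regional Income Tax: taxable = $2,260.00 − 1×$660.00 = $1,600.00
  9% × $1,600.00 = $144.00
Long-Term Care Levy: cap $15,760.00 − YTD $13,829.00 = $1,931.00 subject; 1% × $1,931.00 = $19.31
Disability Insurance: 0.52% × $2,260.00 = $11.75
Total: $144.00 + $19.31 + $11.75 = $175.06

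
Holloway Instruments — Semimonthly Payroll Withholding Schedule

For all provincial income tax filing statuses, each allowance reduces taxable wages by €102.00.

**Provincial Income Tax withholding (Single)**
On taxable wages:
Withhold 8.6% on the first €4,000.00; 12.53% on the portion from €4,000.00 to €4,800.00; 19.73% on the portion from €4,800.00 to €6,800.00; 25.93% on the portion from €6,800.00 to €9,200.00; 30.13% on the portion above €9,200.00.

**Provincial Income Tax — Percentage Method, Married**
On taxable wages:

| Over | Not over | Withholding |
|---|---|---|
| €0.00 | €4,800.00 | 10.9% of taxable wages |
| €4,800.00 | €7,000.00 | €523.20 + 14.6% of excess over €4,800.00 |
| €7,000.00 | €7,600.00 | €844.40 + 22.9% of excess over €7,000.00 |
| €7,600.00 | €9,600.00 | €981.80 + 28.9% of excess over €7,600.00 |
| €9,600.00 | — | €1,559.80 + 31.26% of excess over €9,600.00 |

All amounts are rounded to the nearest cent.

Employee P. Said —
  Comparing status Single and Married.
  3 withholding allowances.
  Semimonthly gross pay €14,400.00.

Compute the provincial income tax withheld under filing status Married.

€2,964.62

Provincial Income Tax (Married): taxable = €14,400.00 − 3×€102.00 = €14,094.00
  €1,559.80 + 31.26% × (€14,094.00 − €9,600.00) = €1,559.80 + 31.26% × €4,494.00 = €2,964.62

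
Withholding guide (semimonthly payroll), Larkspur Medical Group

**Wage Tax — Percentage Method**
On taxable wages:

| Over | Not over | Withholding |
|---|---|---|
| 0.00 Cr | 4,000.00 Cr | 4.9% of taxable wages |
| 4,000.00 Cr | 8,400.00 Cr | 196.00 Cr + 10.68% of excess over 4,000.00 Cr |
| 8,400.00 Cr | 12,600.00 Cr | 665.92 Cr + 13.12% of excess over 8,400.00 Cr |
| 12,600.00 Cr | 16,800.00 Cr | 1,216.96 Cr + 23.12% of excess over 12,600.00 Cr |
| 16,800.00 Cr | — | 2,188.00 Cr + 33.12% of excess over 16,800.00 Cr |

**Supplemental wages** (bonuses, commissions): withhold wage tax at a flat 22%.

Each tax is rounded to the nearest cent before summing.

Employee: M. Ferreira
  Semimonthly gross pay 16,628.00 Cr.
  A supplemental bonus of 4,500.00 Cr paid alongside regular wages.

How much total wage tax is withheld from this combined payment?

3,138.23 Cr

Wage Tax: taxable = 16,628.00 Cr
  1,216.96 Cr + 23.12% × (16,628.00 Cr − 12,600.00 Cr) = 1,216.96 Cr + 23.12% × 4,028.00 Cr = 2,148.23 Cr
Supplemental (22% flat on bonus): 22% × 4,500.00 Cr = 990.00 Cr
Total wage tax: 2,148.23 Cr + 990.00 Cr = 3,138.23 Cr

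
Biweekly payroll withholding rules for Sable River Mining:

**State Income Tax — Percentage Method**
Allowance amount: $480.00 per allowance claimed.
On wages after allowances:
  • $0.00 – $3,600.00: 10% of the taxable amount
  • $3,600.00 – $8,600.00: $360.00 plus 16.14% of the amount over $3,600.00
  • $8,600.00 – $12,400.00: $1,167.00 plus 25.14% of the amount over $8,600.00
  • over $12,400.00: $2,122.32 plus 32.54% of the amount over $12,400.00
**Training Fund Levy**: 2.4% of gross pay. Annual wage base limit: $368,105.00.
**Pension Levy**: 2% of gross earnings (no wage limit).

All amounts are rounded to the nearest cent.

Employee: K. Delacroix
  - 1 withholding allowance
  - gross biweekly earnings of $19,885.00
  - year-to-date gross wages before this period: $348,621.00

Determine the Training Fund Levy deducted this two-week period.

$467.62

Training Fund Levy: cap $368,105.00 − YTD $348,621.00 = $19,484.00 subject; 2.4% × $19,484.00 = $467.62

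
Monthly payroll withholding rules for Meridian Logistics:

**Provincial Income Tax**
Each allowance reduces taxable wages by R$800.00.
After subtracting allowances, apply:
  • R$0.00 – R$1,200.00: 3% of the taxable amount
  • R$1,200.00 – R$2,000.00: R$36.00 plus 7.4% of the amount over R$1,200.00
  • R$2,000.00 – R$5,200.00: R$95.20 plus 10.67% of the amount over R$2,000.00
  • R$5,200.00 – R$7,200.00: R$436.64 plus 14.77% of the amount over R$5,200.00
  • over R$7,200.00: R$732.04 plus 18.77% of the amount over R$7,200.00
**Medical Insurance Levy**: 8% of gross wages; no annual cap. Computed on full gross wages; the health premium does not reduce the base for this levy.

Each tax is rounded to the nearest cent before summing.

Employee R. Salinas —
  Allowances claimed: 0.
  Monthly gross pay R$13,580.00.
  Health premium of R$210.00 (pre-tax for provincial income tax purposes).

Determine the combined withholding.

Provincial Income Tax: taxable = R$13,580.00 − R$210.00 = R$13,370.00
  R$732.04 + 18.77% × (R$13,370.00 − R$7,200.00) = R$732.04 + 18.77% × R$6,170.00 = R$1,890.15
Medical Insurance Levy: 8% × R$13,580.00 = R$1,086.40
Total: R$1,890.15 + R$1,086.40 = R$2,976.55

R$2,976.55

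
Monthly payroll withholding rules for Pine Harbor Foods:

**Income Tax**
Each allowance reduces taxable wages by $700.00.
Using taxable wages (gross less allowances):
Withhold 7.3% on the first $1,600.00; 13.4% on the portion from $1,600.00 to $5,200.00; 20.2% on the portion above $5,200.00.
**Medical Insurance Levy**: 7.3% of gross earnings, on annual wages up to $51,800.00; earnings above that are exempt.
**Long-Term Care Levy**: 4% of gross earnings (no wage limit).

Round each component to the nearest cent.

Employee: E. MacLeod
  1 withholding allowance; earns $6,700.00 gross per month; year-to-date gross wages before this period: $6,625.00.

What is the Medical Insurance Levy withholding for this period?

Medical Insurance Levy: 7.3% × $6,700.00 = $489.10

$489.10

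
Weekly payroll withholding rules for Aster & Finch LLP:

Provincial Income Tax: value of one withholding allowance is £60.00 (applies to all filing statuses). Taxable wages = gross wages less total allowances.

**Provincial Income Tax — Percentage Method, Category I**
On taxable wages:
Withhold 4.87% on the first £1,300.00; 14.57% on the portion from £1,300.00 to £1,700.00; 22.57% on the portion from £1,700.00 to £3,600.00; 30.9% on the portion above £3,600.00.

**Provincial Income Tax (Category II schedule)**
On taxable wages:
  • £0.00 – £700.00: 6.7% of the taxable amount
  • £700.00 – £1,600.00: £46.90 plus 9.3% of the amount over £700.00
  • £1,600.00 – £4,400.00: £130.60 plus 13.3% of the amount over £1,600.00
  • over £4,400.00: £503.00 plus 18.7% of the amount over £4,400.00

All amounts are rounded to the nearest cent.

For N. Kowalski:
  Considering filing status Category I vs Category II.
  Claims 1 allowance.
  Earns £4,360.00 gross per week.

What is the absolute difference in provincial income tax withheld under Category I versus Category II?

Provincial Income Tax (Category I): taxable = £4,360.00 − 1×£60.00 = £4,300.00
  £550.42 + 30.9% × (£4,300.00 − £3,600.00) = £550.42 + 30.9% × £700.00 = £766.72
Provincial Income Tax (Category II): taxable = £4,360.00 − 1×£60.00 = £4,300.00
  £130.60 + 13.3% × (£4,300.00 − £1,600.00) = £130.60 + 13.3% × £2,700.00 = £489.70
Difference: |£766.72 − £489.70| = £277.02 (higher under Category I)

£277.02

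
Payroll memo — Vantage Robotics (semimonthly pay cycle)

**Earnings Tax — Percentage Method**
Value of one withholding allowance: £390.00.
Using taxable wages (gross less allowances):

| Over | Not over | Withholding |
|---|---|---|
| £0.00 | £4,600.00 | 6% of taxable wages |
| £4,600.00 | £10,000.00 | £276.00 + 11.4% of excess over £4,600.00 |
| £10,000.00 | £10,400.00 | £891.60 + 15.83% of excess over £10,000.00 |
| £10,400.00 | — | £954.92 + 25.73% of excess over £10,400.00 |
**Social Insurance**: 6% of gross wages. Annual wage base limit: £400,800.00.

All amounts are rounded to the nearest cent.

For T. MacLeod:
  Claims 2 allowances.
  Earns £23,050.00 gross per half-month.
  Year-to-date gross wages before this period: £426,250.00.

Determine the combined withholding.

Earnings Tax: taxable = £23,050.00 − 2×£390.00 = £22,270.00
  £954.92 + 25.73% × (£22,270.00 − £10,400.00) = £954.92 + 25.73% × £11,870.00 = £4,009.07
Social Insurance: YTD £426,250.00 ≥ cap £400,800.00 → £0.00
Total: £4,009.07 + £0.00 = £4,009.07

£4,009.07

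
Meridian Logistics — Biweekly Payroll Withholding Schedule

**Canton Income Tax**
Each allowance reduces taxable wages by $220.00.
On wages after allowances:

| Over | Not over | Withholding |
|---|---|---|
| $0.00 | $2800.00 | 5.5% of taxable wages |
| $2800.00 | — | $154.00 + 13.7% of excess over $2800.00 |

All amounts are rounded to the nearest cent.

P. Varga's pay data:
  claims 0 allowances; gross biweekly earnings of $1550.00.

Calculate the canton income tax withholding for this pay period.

$85.25

Canton Income Tax: taxable = $1550.00
  5.5% × $1550.00 = $85.25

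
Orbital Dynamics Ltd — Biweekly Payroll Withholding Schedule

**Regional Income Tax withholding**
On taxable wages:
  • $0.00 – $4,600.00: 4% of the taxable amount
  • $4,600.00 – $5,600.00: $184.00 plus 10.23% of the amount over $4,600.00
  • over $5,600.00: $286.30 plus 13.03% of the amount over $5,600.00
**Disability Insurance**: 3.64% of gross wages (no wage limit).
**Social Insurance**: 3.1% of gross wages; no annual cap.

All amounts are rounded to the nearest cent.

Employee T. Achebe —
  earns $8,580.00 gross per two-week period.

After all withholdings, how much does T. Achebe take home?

Regional Income Tax: taxable = $8,580.00
  $286.30 + 13.03% × ($8,580.00 − $5,600.00) = $286.30 + 13.03% × $2,980.00 = $674.59
Disability Insurance: 3.64% × $8,580.00 = $312.31
Social Insurance: 3.1% × $8,580.00 = $265.98
Total withheld: $674.59 + $312.31 + $265.98 = $1,252.88
Net pay: $8,580.00 − $1,252.88 = $7,327.12

$7,327.12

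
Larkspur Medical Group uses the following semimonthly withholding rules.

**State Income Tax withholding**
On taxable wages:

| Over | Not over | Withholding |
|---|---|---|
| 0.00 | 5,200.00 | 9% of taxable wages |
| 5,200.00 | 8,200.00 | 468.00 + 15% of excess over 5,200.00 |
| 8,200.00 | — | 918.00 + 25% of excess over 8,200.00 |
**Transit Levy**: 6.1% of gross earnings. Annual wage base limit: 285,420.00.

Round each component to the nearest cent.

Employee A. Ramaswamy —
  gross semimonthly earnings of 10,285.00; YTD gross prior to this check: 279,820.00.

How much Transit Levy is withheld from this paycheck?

Transit Levy: cap 285,420.00 − YTD 279,820.00 = 5,600.00 subject; 6.1% × 5,600.00 = 341.60

341.60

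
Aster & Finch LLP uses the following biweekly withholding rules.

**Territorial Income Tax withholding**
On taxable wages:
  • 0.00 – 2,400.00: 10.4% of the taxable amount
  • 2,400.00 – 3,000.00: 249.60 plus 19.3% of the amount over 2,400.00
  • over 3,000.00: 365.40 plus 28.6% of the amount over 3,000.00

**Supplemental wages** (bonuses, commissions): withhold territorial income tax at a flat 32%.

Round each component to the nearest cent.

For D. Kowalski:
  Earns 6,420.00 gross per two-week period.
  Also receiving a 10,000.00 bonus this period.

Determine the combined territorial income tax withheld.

Territorial Income Tax: taxable = 6,420.00
  365.40 + 28.6% × (6,420.00 − 3,000.00) = 365.40 + 28.6% × 3,420.00 = 1,343.52
Supplemental (32% flat on bonus): 32% × 10,000.00 = 3,200.00
Total territorial income tax: 1,343.52 + 3,200.00 = 4,543.52

4,543.52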